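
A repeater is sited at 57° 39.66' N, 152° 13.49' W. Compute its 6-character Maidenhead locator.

Add 180° to longitude and 90° to latitude: 27.7752, 147.6610.
Field: 27.7752/20 → 1 → B, 147.6610/10 → 14 → O; chars BO.
Square: 7.7752/2 → 3, 7.6610/1 → 7; chars 37.
Subsquare: 1.7752/0.0833333 → 21 → v, 0.6610/0.0416667 → 15 → p; chars vp.

BO37vp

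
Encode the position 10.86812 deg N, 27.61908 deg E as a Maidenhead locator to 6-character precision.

Offset from 180°W / 90°S: lon 207.6191°, lat 100.8681°.
Field: lon ⌊207.6191/20⌋ = 10 → K; lat ⌊100.8681/10⌋ = 10 → K.
Square: lon ⌊7.6191/2⌋ = 3; lat ⌊0.8681/1⌋ = 0.
Subsquare: lon ⌊1.6191/0.0833333⌋ = 19 → t; lat ⌊0.8681/0.0416667⌋ = 20 → u.

KK30tu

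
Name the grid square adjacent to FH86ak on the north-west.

FH76xl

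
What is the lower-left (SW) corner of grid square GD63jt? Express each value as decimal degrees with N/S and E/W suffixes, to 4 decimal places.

56.2083° S, 47.2500° W

Field G=6, D=3: +6·20° lon, +3·10° lat → SW at lon -60°, lat -60°.
Square 6, 3: +6·2° lon, +3·1° lat → SW at lon -48°, lat -57°.
Subsquare j=9, t=19: +9·0.0833333° lon, +19·0.0416667° lat → SW at lon -47.25°, lat -56.2083°.
latitude 56.2083° S, longitude 47.2500° W.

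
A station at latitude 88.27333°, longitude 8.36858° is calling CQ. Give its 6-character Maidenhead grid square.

JR48eg

Shift to the Maidenhead origin (180°W, 90°S): lon 188.3686, lat 178.2733.
Field: 188.3686/20 → 9 → J, 178.2733/10 → 17 → R; chars JR.
Square: 8.3686/2 → 4, 8.2733/1 → 8; chars 48.
Subsquare: 0.3686/0.0833333 → 4 → e, 0.2733/0.0416667 → 6 → g; chars eg.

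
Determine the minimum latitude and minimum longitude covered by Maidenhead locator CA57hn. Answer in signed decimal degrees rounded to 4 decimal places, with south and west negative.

-82.4583, -129.4167

Field C=2, A=0: +2·20° lon, +0·10° lat → SW at lon -140°, lat -90°.
Square 5, 7: +5·2° lon, +7·1° lat → SW at lon -130°, lat -83°.
Subsquare h=7, n=13: +7·0.0833333° lon, +13·0.0416667° lat → SW at lon -129.417°, lat -82.4583°.
latitude -82.4583, longitude -129.4167.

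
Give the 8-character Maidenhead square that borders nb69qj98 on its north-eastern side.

Longitude extended square 9; +1 → 10, wraps to 0, carry into subsquare.
Longitude subsquare q = 16; +1 → 17 = r.
Latitude extended square 8; +1 → 9.

NB69rj09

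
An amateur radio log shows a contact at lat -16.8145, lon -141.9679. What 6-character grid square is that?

BH93ae

Shift to the Maidenhead origin (180°W, 90°S): lon 38.0321, lat 73.1855.
Field: lon ⌊38.0321/20⌋ = 1 → B; lat ⌊73.1855/10⌋ = 7 → H.
Square: lon ⌊18.0321/2⌋ = 9; lat ⌊3.1855/1⌋ = 3.
Subsquare: lon ⌊0.0321/0.0833333⌋ = 0 → a; lat ⌊0.1855/0.0416667⌋ = 4 → e.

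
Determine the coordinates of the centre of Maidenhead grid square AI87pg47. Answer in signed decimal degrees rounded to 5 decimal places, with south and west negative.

-2.71875, -162.71250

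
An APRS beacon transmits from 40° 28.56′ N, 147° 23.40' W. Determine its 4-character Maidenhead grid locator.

BN60

Shift to the Maidenhead origin (180°W, 90°S): lon 32.61, lat 130.48.
Field (20°×10°, letters A–R): lon ⌊32.61/20⌋ = 1 → B; lat ⌊130.48/10⌋ = 13 → N.
Square (2°×1°, digits 0–9): lon ⌊12.61/2⌋ = 6; lat ⌊0.48/1⌋ = 0.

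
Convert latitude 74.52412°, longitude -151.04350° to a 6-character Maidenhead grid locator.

BQ44lm

Shift to the Maidenhead origin (180°W, 90°S): lon 28.9565, lat 164.5241.
Field (20°×10°, letters A–R): lon ⌊28.9565/20⌋ = 1 → B; lat ⌊164.5241/10⌋ = 16 → Q.
Square (2°×1°, digits 0–9): lon ⌊8.9565/2⌋ = 4; lat ⌊4.5241/1⌋ = 4.
Subsquare (5′×2.5′, letters a–x): lon ⌊0.9565/0.0833333⌋ = 11 → l; lat ⌊0.5241/0.0416667⌋ = 12 → m.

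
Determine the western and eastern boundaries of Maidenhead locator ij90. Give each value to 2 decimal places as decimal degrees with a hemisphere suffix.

2.00° W, 0.00° E

Field I=8, J=9: +8·20° lon, +9·10° lat → SW at lon -20°, lat 0°.
Square 9, 0: +9·2° lon, +0·1° lat → SW at lon -2°, lat 0°.
Cell spans 2° lon × 1° lat.
west 2.00° W, east 0.00° E.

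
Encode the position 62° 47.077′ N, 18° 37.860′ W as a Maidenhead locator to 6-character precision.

IP02qs

Add 180° to longitude and 90° to latitude: 161.3690, 152.7846.
Field: 161.3690/20 → 8 → I, 152.7846/10 → 15 → P; chars IP.
Square: 1.3690/2 → 0, 2.7846/1 → 2; chars 02.
Subsquare: 1.3690/0.0833333 → 16 → q, 0.7846/0.0416667 → 18 → s; chars qs.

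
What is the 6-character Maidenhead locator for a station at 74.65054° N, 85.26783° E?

Add 180° to longitude and 90° to latitude: 265.2678, 164.6505.
Field: lon ⌊265.2678/20⌋ = 13 → N; lat ⌊164.6505/10⌋ = 16 → Q.
Square: lon ⌊5.2678/2⌋ = 2; lat ⌊4.6505/1⌋ = 4.
Subsquare: lon ⌊1.2678/0.0833333⌋ = 15 → p; lat ⌊0.6505/0.0416667⌋ = 15 → p.

NQ24pp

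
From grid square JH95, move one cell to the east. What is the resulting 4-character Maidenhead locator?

KH05

Longitude square 9; +1 → 10, wraps to 0, carry into field.
Longitude field J = 9; +1 → 10 = K.
The latitude characters are unchanged.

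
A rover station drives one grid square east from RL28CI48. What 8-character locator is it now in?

RL28ci58

Longitude extended square 4; +1 → 5.
The latitude characters are unchanged.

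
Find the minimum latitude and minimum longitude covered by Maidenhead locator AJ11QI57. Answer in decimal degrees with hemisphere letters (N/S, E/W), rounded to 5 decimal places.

Field A=0, J=9: +0·20° lon, +9·10° lat → SW at lon -180°, lat 0°.
Square 1, 1: +1·2° lon, +1·1° lat → SW at lon -178°, lat 1°.
Subsquare q=16, i=8: +16·0.0833333° lon, +8·0.0416667° lat → SW at lon -176.667°, lat 1.33333°.
Extended square 5, 7: +5·0.00833333° lon, +7·0.00416667° lat → SW at lon -176.625°, lat 1.3625°.
latitude 1.36250° N, longitude 176.62500° W.

1.36250° N, 176.62500° W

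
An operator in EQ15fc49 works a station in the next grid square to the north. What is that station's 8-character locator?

EQ15fd40

Latitude extended square 9; +1 → 10, wraps to 0, carry into subsquare.
Latitude subsquare c = 2; +1 → 3 = d.
The longitude characters are unchanged.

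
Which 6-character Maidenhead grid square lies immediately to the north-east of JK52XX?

JK63aa

Longitude subsquare x = 23; +1 → 24, wraps to 0 = a, carry into square.
Longitude square 5; +1 → 6.
Latitude subsquare x = 23; +1 → 24, wraps to 0 = a, carry into square.
Latitude square 2; +1 → 3.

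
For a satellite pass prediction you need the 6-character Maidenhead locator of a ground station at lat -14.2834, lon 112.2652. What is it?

Shift to the Maidenhead origin (180°W, 90°S): lon 292.2652, lat 75.7166.
Field (20°×10°, letters A–R): 292.2652/20 → 14 → O, 75.7166/10 → 7 → H; chars OH.
Square (2°×1°, digits 0–9): 12.2652/2 → 6, 5.7166/1 → 5; chars 65.
Subsquare (5′×2.5′, letters a–x): 0.2652/0.0833333 → 3 → d, 0.7166/0.0416667 → 17 → r; chars dr.

OH65dr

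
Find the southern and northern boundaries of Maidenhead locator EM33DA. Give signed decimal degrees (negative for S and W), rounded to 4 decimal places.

Field E=4, M=12: +4·20° lon, +12·10° lat → SW at lon -100°, lat 30°.
Square 3, 3: +3·2° lon, +3·1° lat → SW at lon -94°, lat 33°.
Subsquare d=3, a=0: +3·0.0833333° lon, +0·0.0416667° lat → SW at lon -93.75°, lat 33°.
Cell spans 0.0833333° lon × 0.0416667° lat.
south 33.0000, north 33.0417.

33.0000, 33.0417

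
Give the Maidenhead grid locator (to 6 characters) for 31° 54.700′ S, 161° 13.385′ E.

Shift to the Maidenhead origin (180°W, 90°S): lon 341.2231, lat 58.0883.
Field: 341.2231/20 → 17 → R, 58.0883/10 → 5 → F; chars RF.
Square: 1.2231/2 → 0, 8.0883/1 → 8; chars 08.
Subsquare: 1.2231/0.0833333 → 14 → o, 0.0883/0.0416667 → 2 → c; chars oc.

RF08oc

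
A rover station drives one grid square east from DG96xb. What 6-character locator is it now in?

EG06ab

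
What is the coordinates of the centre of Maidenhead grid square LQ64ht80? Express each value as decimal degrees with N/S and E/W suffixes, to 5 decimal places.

74.79375° N, 52.65417° E

Field L=11, Q=16: +11·20° lon, +16·10° lat → SW at lon 40°, lat 70°.
Square 6, 4: +6·2° lon, +4·1° lat → SW at lon 52°, lat 74°.
Subsquare h=7, t=19: +7·0.0833333° lon, +19·0.0416667° lat → SW at lon 52.5833°, lat 74.7917°.
Extended square 8, 0: +8·0.00833333° lon, +0·0.00416667° lat → SW at lon 52.65°, lat 74.7917°.
Cell spans 0.00833333° lon × 0.00416667° lat. Centre is SW corner plus half of each.
latitude 74.79375° N, longitude 52.65417° E.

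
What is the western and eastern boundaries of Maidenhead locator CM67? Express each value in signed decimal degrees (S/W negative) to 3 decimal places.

-128.000, -126.000

Field C=2, M=12: +2·20° lon, +12·10° lat → SW at lon -140°, lat 30°.
Square 6, 7: +6·2° lon, +7·1° lat → SW at lon -128°, lat 37°.
Cell spans 2° lon × 1° lat.
west -128.000, east -126.000.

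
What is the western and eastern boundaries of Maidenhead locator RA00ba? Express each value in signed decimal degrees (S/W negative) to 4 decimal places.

160.0833, 160.1667

Field R=17, A=0: +17·20° lon, +0·10° lat → SW at lon 160°, lat -90°.
Square 0, 0: +0·2° lon, +0·1° lat → SW at lon 160°, lat -90°.
Subsquare b=1, a=0: +1·0.0833333° lon, +0·0.0416667° lat → SW at lon 160.083°, lat -90°.
Cell spans 0.0833333° lon × 0.0416667° lat.
west 160.0833, east 160.1667.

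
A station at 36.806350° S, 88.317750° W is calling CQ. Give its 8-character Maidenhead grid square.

Offset from 180°W / 90°S: lon 91.68225°, lat 53.19365°.
Field: 91.68225/20 → 4 → E, 53.19365/10 → 5 → F; chars EF.
Square: 11.68225/2 → 5, 3.19365/1 → 3; chars 53.
Subsquare: 1.68225/0.0833333 → 20 → u, 0.19365/0.0416667 → 4 → e; chars ue.
Extended square: 0.01558/0.00833333 → 1, 0.02698/0.00416667 → 6; chars 16.

EF53ue16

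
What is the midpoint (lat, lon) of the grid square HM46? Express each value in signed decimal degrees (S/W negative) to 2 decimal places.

36.50, -31.00

Field H=7, M=12: +7·20° lon, +12·10° lat → SW at lon -40°, lat 30°.
Square 4, 6: +4·2° lon, +6·1° lat → SW at lon -32°, lat 36°.
Cell spans 2° lon × 1° lat. Centre is SW corner plus half of each.
latitude 36.50, longitude -31.00.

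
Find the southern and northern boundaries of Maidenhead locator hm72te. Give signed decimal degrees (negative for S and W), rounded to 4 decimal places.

Field H=7, M=12: +7·20° lon, +12·10° lat → SW at lon -40°, lat 30°.
Square 7, 2: +7·2° lon, +2·1° lat → SW at lon -26°, lat 32°.
Subsquare t=19, e=4: +19·0.0833333° lon, +4·0.0416667° lat → SW at lon -24.4167°, lat 32.1667°.
Cell spans 0.0833333° lon × 0.0416667° lat.
south 32.1667, north 32.2083.

32.1667, 32.2083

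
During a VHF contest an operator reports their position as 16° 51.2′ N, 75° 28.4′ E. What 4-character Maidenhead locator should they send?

Offset from 180°W / 90°S: lon 255.47°, lat 106.85°.
Field (20°×10°, letters A–R): lon ⌊255.47/20⌋ = 12 → M; lat ⌊106.85/10⌋ = 10 → K.
Square (2°×1°, digits 0–9): lon ⌊15.47/2⌋ = 7; lat ⌊6.85/1⌋ = 6.

MK76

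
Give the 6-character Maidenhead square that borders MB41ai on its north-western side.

MB31xj

Longitude subsquare a = 0; −1 → -1, wraps to 23 = x, carry into square.
Longitude square 4; −1 → 3.
Latitude subsquare i = 8; +1 → 9 = j.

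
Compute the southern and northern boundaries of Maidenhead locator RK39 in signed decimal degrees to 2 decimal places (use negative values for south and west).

Field R=17, K=10: +17·20° lon, +10·10° lat → SW at lon 160°, lat 10°.
Square 3, 9: +3·2° lon, +9·1° lat → SW at lon 166°, lat 19°.
Cell spans 2° lon × 1° lat.
south 19.00, north 20.00.

19.00, 20.00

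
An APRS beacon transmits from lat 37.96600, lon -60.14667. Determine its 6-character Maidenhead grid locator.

FM97wx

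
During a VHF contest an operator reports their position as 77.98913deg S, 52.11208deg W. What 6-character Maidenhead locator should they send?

GB32wa

Offset from 180°W / 90°S: lon 127.8879°, lat 12.0109°.
Field: 127.8879/20 → 6 → G, 12.0109/10 → 1 → B; chars GB.
Square: 7.8879/2 → 3, 2.0109/1 → 2; chars 32.
Subsquare: 1.8879/0.0833333 → 22 → w, 0.0109/0.0416667 → 0 → a; chars wa.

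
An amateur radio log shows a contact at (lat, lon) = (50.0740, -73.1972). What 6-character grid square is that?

Shift to the Maidenhead origin (180°W, 90°S): lon 106.8028, lat 140.0740.
Field: 106.8028/20 → 5 → F, 140.0740/10 → 14 → O; chars FO.
Square: 6.8028/2 → 3, 0.0740/1 → 0; chars 30.
Subsquare: 0.8028/0.0833333 → 9 → j, 0.0740/0.0416667 → 1 → b; chars jb.

FO30jb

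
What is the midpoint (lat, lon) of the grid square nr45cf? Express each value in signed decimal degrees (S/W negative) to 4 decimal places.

Field N=13, R=17: +13·20° lon, +17·10° lat → SW at lon 80°, lat 80°.
Square 4, 5: +4·2° lon, +5·1° lat → SW at lon 88°, lat 85°.
Subsquare c=2, f=5: +2·0.0833333° lon, +5·0.0416667° lat → SW at lon 88.1667°, lat 85.2083°.
Cell spans 0.0833333° lon × 0.0416667° lat. Centre is SW corner plus half of each.
latitude 85.2292, longitude 88.2083.

85.2292, 88.2083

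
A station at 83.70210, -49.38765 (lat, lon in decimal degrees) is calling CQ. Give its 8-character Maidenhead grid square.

Add 180° to longitude and 90° to latitude: 130.61235, 173.70210.
Field: 130.61235/20 → 6 → G, 173.70210/10 → 17 → R; chars GR.
Square: 10.61235/2 → 5, 3.70210/1 → 3; chars 53.
Subsquare: 0.61235/0.0833333 → 7 → h, 0.70210/0.0416667 → 16 → q; chars hq.
Extended square: 0.02902/0.00833333 → 3, 0.03543/0.00416667 → 8; chars 38.

GR53hq38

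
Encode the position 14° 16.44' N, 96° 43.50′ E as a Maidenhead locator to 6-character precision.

Offset from 180°W / 90°S: lon 276.7250°, lat 104.2740°.
Field: 276.7250/20 → 13 → N, 104.2740/10 → 10 → K; chars NK.
Square: 16.7250/2 → 8, 4.2740/1 → 4; chars 84.
Subsquare: 0.7250/0.0833333 → 8 → i, 0.2740/0.0416667 → 6 → g; chars ig.

NK84ig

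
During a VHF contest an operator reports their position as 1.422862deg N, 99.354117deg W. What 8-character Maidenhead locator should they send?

EJ01hk71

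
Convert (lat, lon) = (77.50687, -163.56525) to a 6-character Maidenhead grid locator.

AQ87fm

Offset from 180°W / 90°S: lon 16.4348°, lat 167.5069°.
Field: 16.4348/20 → 0 → A, 167.5069/10 → 16 → Q; chars AQ.
Square: 16.4348/2 → 8, 7.5069/1 → 7; chars 87.
Subsquare: 0.4348/0.0833333 → 5 → f, 0.5069/0.0416667 → 12 → m; chars fm.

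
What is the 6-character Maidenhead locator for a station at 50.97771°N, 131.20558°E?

PO50ox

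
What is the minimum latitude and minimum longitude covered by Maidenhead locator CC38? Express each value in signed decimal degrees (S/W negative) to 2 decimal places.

-62.00, -134.00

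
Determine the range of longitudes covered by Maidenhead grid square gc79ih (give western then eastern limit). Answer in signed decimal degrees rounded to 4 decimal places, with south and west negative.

Field G=6, C=2: +6·20° lon, +2·10° lat → SW at lon -60°, lat -70°.
Square 7, 9: +7·2° lon, +9·1° lat → SW at lon -46°, lat -61°.
Subsquare i=8, h=7: +8·0.0833333° lon, +7·0.0416667° lat → SW at lon -45.3333°, lat -60.7083°.
Cell spans 0.0833333° lon × 0.0416667° lat.
west -45.3333, east -45.2500.

-45.3333, -45.2500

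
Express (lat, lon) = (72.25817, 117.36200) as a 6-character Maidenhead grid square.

OQ82qg

Add 180° to longitude and 90° to latitude: 297.3620, 162.2582.
Field: lon ⌊297.3620/20⌋ = 14 → O; lat ⌊162.2582/10⌋ = 16 → Q.
Square: lon ⌊17.3620/2⌋ = 8; lat ⌊2.2582/1⌋ = 2.
Subsquare: lon ⌊1.3620/0.0833333⌋ = 16 → q; lat ⌊0.2582/0.0416667⌋ = 6 → g.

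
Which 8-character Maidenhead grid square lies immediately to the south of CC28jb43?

CC28jb42

Latitude extended square 3; −1 → 2.
The longitude characters are unchanged.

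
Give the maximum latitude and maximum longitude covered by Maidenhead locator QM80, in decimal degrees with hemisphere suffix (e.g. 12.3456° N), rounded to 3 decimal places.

Field Q=16, M=12: +16·20° lon, +12·10° lat → SW at lon 140°, lat 30°.
Square 8, 0: +8·2° lon, +0·1° lat → SW at lon 156°, lat 30°.
Cell spans 2° lon × 1° lat. NE corner is SW corner plus one full cell.
latitude 31.000° N, longitude 158.000° E.

31.000° N, 158.000° E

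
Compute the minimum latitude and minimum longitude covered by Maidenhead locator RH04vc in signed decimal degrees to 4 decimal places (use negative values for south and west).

-15.9167, 161.7500

Field R=17, H=7: +17·20° lon, +7·10° lat → SW at lon 160°, lat -20°.
Square 0, 4: +0·2° lon, +4·1° lat → SW at lon 160°, lat -16°.
Subsquare v=21, c=2: +21·0.0833333° lon, +2·0.0416667° lat → SW at lon 161.75°, lat -15.9167°.
latitude -15.9167, longitude 161.7500.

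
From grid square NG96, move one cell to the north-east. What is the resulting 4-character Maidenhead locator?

Longitude square 9; +1 → 10, wraps to 0, carry into field.
Longitude field N = 13; +1 → 14 = O.
Latitude square 6; +1 → 7.

OG07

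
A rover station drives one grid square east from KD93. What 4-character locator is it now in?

Longitude square 9; +1 → 10, wraps to 0, carry into field.
Longitude field K = 10; +1 → 11 = L.
The latitude characters are unchanged.

LD03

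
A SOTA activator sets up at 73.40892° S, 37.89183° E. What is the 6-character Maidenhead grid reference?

Shift to the Maidenhead origin (180°W, 90°S): lon 217.8918, lat 16.5911.
Field: 217.8918/20 → 10 → K, 16.5911/10 → 1 → B; chars KB.
Square: 17.8918/2 → 8, 6.5911/1 → 6; chars 86.
Subsquare: 1.8918/0.0833333 → 22 → w, 0.5911/0.0416667 → 14 → o; chars wo.

KB86wo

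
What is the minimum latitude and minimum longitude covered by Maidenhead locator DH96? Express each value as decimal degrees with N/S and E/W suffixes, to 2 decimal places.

Field D=3, H=7: +3·20° lon, +7·10° lat → SW at lon -120°, lat -20°.
Square 9, 6: +9·2° lon, +6·1° lat → SW at lon -102°, lat -14°.
latitude 14.00° S, longitude 102.00° W.

14.00° S, 102.00° W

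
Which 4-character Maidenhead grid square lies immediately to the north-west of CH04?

BH95

Longitude square 0; −1 → -1, wraps to 9, carry into field.
Longitude field C = 2; −1 → 1 = B.
Latitude square 4; +1 → 5.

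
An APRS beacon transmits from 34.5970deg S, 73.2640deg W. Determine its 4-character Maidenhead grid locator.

FF35

Shift to the Maidenhead origin (180°W, 90°S): lon 106.74, lat 55.40.
Field (20°×10°, letters A–R): 106.74/20 → 5 → F, 55.40/10 → 5 → F; chars FF.
Square (2°×1°, digits 0–9): 6.74/2 → 3, 5.40/1 → 5; chars 35.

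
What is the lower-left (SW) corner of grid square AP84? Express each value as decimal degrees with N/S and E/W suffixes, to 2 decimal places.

64.00° N, 164.00° W

Field A=0, P=15: +0·20° lon, +15·10° lat → SW at lon -180°, lat 60°.
Square 8, 4: +8·2° lon, +4·1° lat → SW at lon -164°, lat 64°.
latitude 64.00° N, longitude 164.00° W.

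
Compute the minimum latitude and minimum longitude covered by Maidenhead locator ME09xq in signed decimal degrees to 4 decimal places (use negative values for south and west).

Field M=12, E=4: +12·20° lon, +4·10° lat → SW at lon 60°, lat -50°.
Square 0, 9: +0·2° lon, +9·1° lat → SW at lon 60°, lat -41°.
Subsquare x=23, q=16: +23·0.0833333° lon, +16·0.0416667° lat → SW at lon 61.9167°, lat -40.3333°.
latitude -40.3333, longitude 61.9167.

-40.3333, 61.9167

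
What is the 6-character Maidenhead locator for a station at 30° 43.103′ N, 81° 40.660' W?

Add 180° to longitude and 90° to latitude: 98.3223, 120.7184.
Field: lon ⌊98.3223/20⌋ = 4 → E; lat ⌊120.7184/10⌋ = 12 → M.
Square: lon ⌊18.3223/2⌋ = 9; lat ⌊0.7184/1⌋ = 0.
Subsquare: lon ⌊0.3223/0.0833333⌋ = 3 → d; lat ⌊0.7184/0.0416667⌋ = 17 → r.

EM90dr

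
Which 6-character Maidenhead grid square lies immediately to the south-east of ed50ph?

ED50qg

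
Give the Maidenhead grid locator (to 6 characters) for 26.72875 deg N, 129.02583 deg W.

Shift to the Maidenhead origin (180°W, 90°S): lon 50.9742, lat 116.7288.
Field: lon ⌊50.9742/20⌋ = 2 → C; lat ⌊116.7288/10⌋ = 11 → L.
Square: lon ⌊10.9742/2⌋ = 5; lat ⌊6.7288/1⌋ = 6.
Subsquare: lon ⌊0.9742/0.0833333⌋ = 11 → l; lat ⌊0.7288/0.0416667⌋ = 17 → r.

CL56lr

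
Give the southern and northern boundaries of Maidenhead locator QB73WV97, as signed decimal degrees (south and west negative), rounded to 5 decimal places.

Field Q=16, B=1: +16·20° lon, +1·10° lat → SW at lon 140°, lat -80°.
Square 7, 3: +7·2° lon, +3·1° lat → SW at lon 154°, lat -77°.
Subsquare w=22, v=21: +22·0.0833333° lon, +21·0.0416667° lat → SW at lon 155.833°, lat -76.125°.
Extended square 9, 7: +9·0.00833333° lon, +7·0.00416667° lat → SW at lon 155.908°, lat -76.0958°.
Cell spans 0.00833333° lon × 0.00416667° lat.
south -76.09583, north -76.09167.

-76.09583, -76.09167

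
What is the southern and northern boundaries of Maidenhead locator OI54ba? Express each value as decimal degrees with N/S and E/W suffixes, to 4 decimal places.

6.0000° S, 5.9583° S

Field O=14, I=8: +14·20° lon, +8·10° lat → SW at lon 100°, lat -10°.
Square 5, 4: +5·2° lon, +4·1° lat → SW at lon 110°, lat -6°.
Subsquare b=1, a=0: +1·0.0833333° lon, +0·0.0416667° lat → SW at lon 110.083°, lat -6°.
Cell spans 0.0833333° lon × 0.0416667° lat.
south 6.0000° S, north 5.9583° S.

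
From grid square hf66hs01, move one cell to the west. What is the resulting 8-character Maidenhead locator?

Longitude extended square 0; −1 → -1, wraps to 9, carry into subsquare.
Longitude subsquare h = 7; −1 → 6 = g.
The latitude characters are unchanged.

HF66gs91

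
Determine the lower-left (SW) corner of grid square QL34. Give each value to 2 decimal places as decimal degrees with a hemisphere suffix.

24.00° N, 146.00° E

Field Q=16, L=11: +16·20° lon, +11·10° lat → SW at lon 140°, lat 20°.
Square 3, 4: +3·2° lon, +4·1° lat → SW at lon 146°, lat 24°.
latitude 24.00° N, longitude 146.00° E.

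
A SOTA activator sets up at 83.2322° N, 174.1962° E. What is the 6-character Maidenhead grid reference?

RR73cf

Shift to the Maidenhead origin (180°W, 90°S): lon 354.1962, lat 173.2322.
Field: lon ⌊354.1962/20⌋ = 17 → R; lat ⌊173.2322/10⌋ = 17 → R.
Square: lon ⌊14.1962/2⌋ = 7; lat ⌊3.2322/1⌋ = 3.
Subsquare: lon ⌊0.1962/0.0833333⌋ = 2 → c; lat ⌊0.2322/0.0416667⌋ = 5 → f.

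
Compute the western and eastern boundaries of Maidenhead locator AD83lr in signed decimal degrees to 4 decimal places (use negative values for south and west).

-163.0833, -163.0000

Field A=0, D=3: +0·20° lon, +3·10° lat → SW at lon -180°, lat -60°.
Square 8, 3: +8·2° lon, +3·1° lat → SW at lon -164°, lat -57°.
Subsquare l=11, r=17: +11·0.0833333° lon, +17·0.0416667° lat → SW at lon -163.083°, lat -56.2917°.
Cell spans 0.0833333° lon × 0.0416667° lat.
west -163.0833, east -163.0000.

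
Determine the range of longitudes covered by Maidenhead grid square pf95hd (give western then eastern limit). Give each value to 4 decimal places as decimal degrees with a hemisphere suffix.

138.5833° E, 138.6667° E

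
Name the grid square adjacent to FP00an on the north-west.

EP90xo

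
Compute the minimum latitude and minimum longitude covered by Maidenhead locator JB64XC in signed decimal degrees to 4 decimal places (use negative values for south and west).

Field J=9, B=1: +9·20° lon, +1·10° lat → SW at lon 0°, lat -80°.
Square 6, 4: +6·2° lon, +4·1° lat → SW at lon 12°, lat -76°.
Subsquare x=23, c=2: +23·0.0833333° lon, +2·0.0416667° lat → SW at lon 13.9167°, lat -75.9167°.
latitude -75.9167, longitude 13.9167.

-75.9167, 13.9167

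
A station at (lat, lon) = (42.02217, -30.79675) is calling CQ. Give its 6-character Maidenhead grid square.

HN42oa

Offset from 180°W / 90°S: lon 149.2032°, lat 132.0222°.
Field: lon ⌊149.2032/20⌋ = 7 → H; lat ⌊132.0222/10⌋ = 13 → N.
Square: lon ⌊9.2032/2⌋ = 4; lat ⌊2.0222/1⌋ = 2.
Subsquare: lon ⌊1.2032/0.0833333⌋ = 14 → o; lat ⌊0.0222/0.0416667⌋ = 0 → a.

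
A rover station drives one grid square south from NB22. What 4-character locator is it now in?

NB21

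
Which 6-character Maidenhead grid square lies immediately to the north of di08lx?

DI09la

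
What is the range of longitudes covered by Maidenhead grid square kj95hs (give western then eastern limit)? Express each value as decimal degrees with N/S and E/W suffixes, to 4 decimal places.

Field K=10, J=9: +10·20° lon, +9·10° lat → SW at lon 20°, lat 0°.
Square 9, 5: +9·2° lon, +5·1° lat → SW at lon 38°, lat 5°.
Subsquare h=7, s=18: +7·0.0833333° lon, +18·0.0416667° lat → SW at lon 38.5833°, lat 5.75°.
Cell spans 0.0833333° lon × 0.0416667° lat.
west 38.5833° E, east 38.6667° E.

38.5833° E, 38.6667° E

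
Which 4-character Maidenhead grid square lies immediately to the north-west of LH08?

KH99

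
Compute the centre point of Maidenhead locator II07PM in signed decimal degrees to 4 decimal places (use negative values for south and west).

-2.4792, -18.7083

Field I=8, I=8: +8·20° lon, +8·10° lat → SW at lon -20°, lat -10°.
Square 0, 7: +0·2° lon, +7·1° lat → SW at lon -20°, lat -3°.
Subsquare p=15, m=12: +15·0.0833333° lon, +12·0.0416667° lat → SW at lon -18.75°, lat -2.5°.
Cell spans 0.0833333° lon × 0.0416667° lat. Centre is SW corner plus half of each.
latitude -2.4792, longitude -18.7083.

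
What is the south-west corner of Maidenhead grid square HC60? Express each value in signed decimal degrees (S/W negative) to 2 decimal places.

-70.00, -28.00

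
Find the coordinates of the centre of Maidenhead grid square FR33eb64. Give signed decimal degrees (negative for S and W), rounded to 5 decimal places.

83.06042, -73.61250

Field F=5, R=17: +5·20° lon, +17·10° lat → SW at lon -80°, lat 80°.
Square 3, 3: +3·2° lon, +3·1° lat → SW at lon -74°, lat 83°.
Subsquare e=4, b=1: +4·0.0833333° lon, +1·0.0416667° lat → SW at lon -73.6667°, lat 83.0417°.
Extended square 6, 4: +6·0.00833333° lon, +4·0.00416667° lat → SW at lon -73.6167°, lat 83.0583°.
Cell spans 0.00833333° lon × 0.00416667° lat. Centre is SW corner plus half of each.
latitude 83.06042, longitude -73.61250.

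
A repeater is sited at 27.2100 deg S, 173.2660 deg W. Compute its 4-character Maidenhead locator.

AG32

Offset from 180°W / 90°S: lon 6.73°, lat 62.79°.
Field: 6.73/20 → 0 → A, 62.79/10 → 6 → G; chars AG.
Square: 6.73/2 → 3, 2.79/1 → 2; chars 32.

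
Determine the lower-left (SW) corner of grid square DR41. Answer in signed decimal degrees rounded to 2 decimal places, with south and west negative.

Field D=3, R=17: +3·20° lon, +17·10° lat → SW at lon -120°, lat 80°.
Square 4, 1: +4·2° lon, +1·1° lat → SW at lon -112°, lat 81°.
latitude 81.00, longitude -112.00.

81.00, -112.00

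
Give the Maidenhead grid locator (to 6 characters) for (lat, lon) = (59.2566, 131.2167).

PO59og

Shift to the Maidenhead origin (180°W, 90°S): lon 311.2167, lat 149.2566.
Field: 311.2167/20 → 15 → P, 149.2566/10 → 14 → O; chars PO.
Square: 11.2167/2 → 5, 9.2566/1 → 9; chars 59.
Subsquare: 1.2167/0.0833333 → 14 → o, 0.2566/0.0416667 → 6 → g; chars og.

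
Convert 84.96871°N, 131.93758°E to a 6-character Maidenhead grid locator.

PR54xx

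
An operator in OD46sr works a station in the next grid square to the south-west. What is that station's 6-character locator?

OD46rq

Longitude subsquare s = 18; −1 → 17 = r.
Latitude subsquare r = 17; −1 → 16 = q.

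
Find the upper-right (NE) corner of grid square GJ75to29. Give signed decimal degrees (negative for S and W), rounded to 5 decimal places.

5.62500, -44.39167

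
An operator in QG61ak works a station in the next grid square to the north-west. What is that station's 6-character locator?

Longitude subsquare a = 0; −1 → -1, wraps to 23 = x, carry into square.
Longitude square 6; −1 → 5.
Latitude subsquare k = 10; +1 → 11 = l.

QG51xl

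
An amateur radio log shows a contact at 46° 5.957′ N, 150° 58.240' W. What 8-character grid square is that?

BN46mc33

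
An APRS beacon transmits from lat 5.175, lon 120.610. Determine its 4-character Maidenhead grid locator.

PJ05

Shift to the Maidenhead origin (180°W, 90°S): lon 300.61, lat 95.17.
Field: lon ⌊300.61/20⌋ = 15 → P; lat ⌊95.17/10⌋ = 9 → J.
Square: lon ⌊0.61/2⌋ = 0; lat ⌊5.17/1⌋ = 5.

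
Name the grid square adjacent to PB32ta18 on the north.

PB32ta19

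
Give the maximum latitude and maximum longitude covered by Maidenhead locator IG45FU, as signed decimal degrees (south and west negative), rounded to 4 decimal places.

-24.1250, -11.5000

Field I=8, G=6: +8·20° lon, +6·10° lat → SW at lon -20°, lat -30°.
Square 4, 5: +4·2° lon, +5·1° lat → SW at lon -12°, lat -25°.
Subsquare f=5, u=20: +5·0.0833333° lon, +20·0.0416667° lat → SW at lon -11.5833°, lat -24.1667°.
Cell spans 0.0833333° lon × 0.0416667° lat. NE corner is SW corner plus one full cell.
latitude -24.1250, longitude -11.5000.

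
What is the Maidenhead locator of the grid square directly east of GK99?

HK09

Longitude square 9; +1 → 10, wraps to 0, carry into field.
Longitude field G = 6; +1 → 7 = H.
The latitude characters are unchanged.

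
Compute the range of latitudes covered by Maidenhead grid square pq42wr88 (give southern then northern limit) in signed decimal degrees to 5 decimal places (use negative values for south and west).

Field P=15, Q=16: +15·20° lon, +16·10° lat → SW at lon 120°, lat 70°.
Square 4, 2: +4·2° lon, +2·1° lat → SW at lon 128°, lat 72°.
Subsquare w=22, r=17: +22·0.0833333° lon, +17·0.0416667° lat → SW at lon 129.833°, lat 72.7083°.
Extended square 8, 8: +8·0.00833333° lon, +8·0.00416667° lat → SW at lon 129.9°, lat 72.7417°.
Cell spans 0.00833333° lon × 0.00416667° lat.
south 72.74167, north 72.74583.

72.74167, 72.74583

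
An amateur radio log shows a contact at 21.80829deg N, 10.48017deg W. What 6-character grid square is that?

IL41st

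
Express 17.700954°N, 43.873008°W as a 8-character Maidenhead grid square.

Add 180° to longitude and 90° to latitude: 136.12699, 107.70095.
Field: lon ⌊136.12699/20⌋ = 6 → G; lat ⌊107.70095/10⌋ = 10 → K.
Square: lon ⌊16.12699/2⌋ = 8; lat ⌊7.70095/1⌋ = 7.
Subsquare: lon ⌊0.12699/0.0833333⌋ = 1 → b; lat ⌊0.70095/0.0416667⌋ = 16 → q.
Extended square: lon ⌊0.04366/0.00833333⌋ = 5; lat ⌊0.03429/0.00416667⌋ = 8.

GK87bq58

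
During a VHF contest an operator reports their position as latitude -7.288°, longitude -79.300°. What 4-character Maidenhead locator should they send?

FI02

Shift to the Maidenhead origin (180°W, 90°S): lon 100.70, lat 82.71.
Field (20°×10°, letters A–R): 100.70/20 → 5 → F, 82.71/10 → 8 → I; chars FI.
Square (2°×1°, digits 0–9): 0.70/2 → 0, 2.71/1 → 2; chars 02.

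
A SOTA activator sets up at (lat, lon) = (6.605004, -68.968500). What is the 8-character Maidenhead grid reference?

Offset from 180°W / 90°S: lon 111.03150°, lat 96.60500°.
Field (20°×10°, letters A–R): 111.03150/20 → 5 → F, 96.60500/10 → 9 → J; chars FJ.
Square (2°×1°, digits 0–9): 11.03150/2 → 5, 6.60500/1 → 6; chars 56.
Subsquare (5′×2.5′, letters a–x): 1.03150/0.0833333 → 12 → m, 0.60500/0.0416667 → 14 → o; chars mo.
Extended square (30″×15″, digits 0–9): 0.03150/0.00833333 → 3, 0.02167/0.00416667 → 5; chars 35.

FJ56mo35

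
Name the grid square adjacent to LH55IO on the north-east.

LH55jp

Longitude subsquare i = 8; +1 → 9 = j.
Latitude subsquare o = 14; +1 → 15 = p.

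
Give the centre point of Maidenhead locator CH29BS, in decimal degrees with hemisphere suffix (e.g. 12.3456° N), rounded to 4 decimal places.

10.2292° S, 135.8750° W

Field C=2, H=7: +2·20° lon, +7·10° lat → SW at lon -140°, lat -20°.
Square 2, 9: +2·2° lon, +9·1° lat → SW at lon -136°, lat -11°.
Subsquare b=1, s=18: +1·0.0833333° lon, +18·0.0416667° lat → SW at lon -135.917°, lat -10.25°.
Cell spans 0.0833333° lon × 0.0416667° lat. Centre is SW corner plus half of each.
latitude 10.2292° S, longitude 135.8750° W.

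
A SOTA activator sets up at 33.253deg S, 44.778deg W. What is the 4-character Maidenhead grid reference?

GF76

Shift to the Maidenhead origin (180°W, 90°S): lon 135.22, lat 56.75.
Field: 135.22/20 → 6 → G, 56.75/10 → 5 → F; chars GF.
Square: 15.22/2 → 7, 6.75/1 → 6; chars 76.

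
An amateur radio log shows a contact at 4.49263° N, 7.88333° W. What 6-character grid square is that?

Shift to the Maidenhead origin (180°W, 90°S): lon 172.1167, lat 94.4926.
Field: 172.1167/20 → 8 → I, 94.4926/10 → 9 → J; chars IJ.
Square: 12.1167/2 → 6, 4.4926/1 → 4; chars 64.
Subsquare: 0.1167/0.0833333 → 1 → b, 0.4926/0.0416667 → 11 → l; chars bl.

IJ64bl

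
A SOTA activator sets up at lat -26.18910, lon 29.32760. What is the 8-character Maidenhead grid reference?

KG43pt94

Shift to the Maidenhead origin (180°W, 90°S): lon 209.32760, lat 63.81090.
Field (20°×10°, letters A–R): lon ⌊209.32760/20⌋ = 10 → K; lat ⌊63.81090/10⌋ = 6 → G.
Square (2°×1°, digits 0–9): lon ⌊9.32760/2⌋ = 4; lat ⌊3.81090/1⌋ = 3.
Subsquare (5′×2.5′, letters a–x): lon ⌊1.32760/0.0833333⌋ = 15 → p; lat ⌊0.81090/0.0416667⌋ = 19 → t.
Extended square (30″×15″, digits 0–9): lon ⌊0.07760/0.00833333⌋ = 9; lat ⌊0.01923/0.00416667⌋ = 4.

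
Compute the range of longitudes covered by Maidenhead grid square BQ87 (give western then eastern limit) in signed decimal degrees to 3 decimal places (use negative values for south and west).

Field B=1, Q=16: +1·20° lon, +16·10° lat → SW at lon -160°, lat 70°.
Square 8, 7: +8·2° lon, +7·1° lat → SW at lon -144°, lat 77°.
Cell spans 2° lon × 1° lat.
west -144.000, east -142.000.

-144.000, -142.000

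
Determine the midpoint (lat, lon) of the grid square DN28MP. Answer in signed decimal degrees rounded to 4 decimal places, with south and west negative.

48.6458, -114.9583

Field D=3, N=13: +3·20° lon, +13·10° lat → SW at lon -120°, lat 40°.
Square 2, 8: +2·2° lon, +8·1° lat → SW at lon -116°, lat 48°.
Subsquare m=12, p=15: +12·0.0833333° lon, +15·0.0416667° lat → SW at lon -115°, lat 48.625°.
Cell spans 0.0833333° lon × 0.0416667° lat. Centre is SW corner plus half of each.
latitude 48.6458, longitude -114.9583.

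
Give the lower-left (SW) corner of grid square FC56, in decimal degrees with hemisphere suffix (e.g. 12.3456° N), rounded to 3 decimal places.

Field F=5, C=2: +5·20° lon, +2·10° lat → SW at lon -80°, lat -70°.
Square 5, 6: +5·2° lon, +6·1° lat → SW at lon -70°, lat -64°.
latitude 64.000° S, longitude 70.000° W.

64.000° S, 70.000° W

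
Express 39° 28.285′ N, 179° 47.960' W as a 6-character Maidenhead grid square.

AM09cl

Offset from 180°W / 90°S: lon 0.2007°, lat 129.4714°.
Field: 0.2007/20 → 0 → A, 129.4714/10 → 12 → M; chars AM.
Square: 0.2007/2 → 0, 9.4714/1 → 9; chars 09.
Subsquare: 0.2007/0.0833333 → 2 → c, 0.4714/0.0416667 → 11 → l; chars cl.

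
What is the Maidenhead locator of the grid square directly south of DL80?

DK89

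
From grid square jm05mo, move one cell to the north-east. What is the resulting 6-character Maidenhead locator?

JM05np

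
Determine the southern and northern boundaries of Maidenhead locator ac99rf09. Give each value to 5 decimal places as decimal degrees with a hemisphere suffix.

Field A=0, C=2: +0·20° lon, +2·10° lat → SW at lon -180°, lat -70°.
Square 9, 9: +9·2° lon, +9·1° lat → SW at lon -162°, lat -61°.
Subsquare r=17, f=5: +17·0.0833333° lon, +5·0.0416667° lat → SW at lon -160.583°, lat -60.7917°.
Extended square 0, 9: +0·0.00833333° lon, +9·0.00416667° lat → SW at lon -160.583°, lat -60.7542°.
Cell spans 0.00833333° lon × 0.00416667° lat.
south 60.75417° S, north 60.75000° S.

60.75417° S, 60.75000° S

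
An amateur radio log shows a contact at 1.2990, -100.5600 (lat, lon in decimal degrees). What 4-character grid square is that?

Shift to the Maidenhead origin (180°W, 90°S): lon 79.44, lat 91.30.
Field (20°×10°, letters A–R): 79.44/20 → 3 → D, 91.30/10 → 9 → J; chars DJ.
Square (2°×1°, digits 0–9): 19.44/2 → 9, 1.30/1 → 1; chars 91.

DJ91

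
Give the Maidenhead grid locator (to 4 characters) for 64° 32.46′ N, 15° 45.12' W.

Add 180° to longitude and 90° to latitude: 164.25, 154.54.
Field (20°×10°, letters A–R): 164.25/20 → 8 → I, 154.54/10 → 15 → P; chars IP.
Square (2°×1°, digits 0–9): 4.25/2 → 2, 4.54/1 → 4; chars 24.

IP24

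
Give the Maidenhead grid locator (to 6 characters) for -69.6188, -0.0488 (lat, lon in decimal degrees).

Shift to the Maidenhead origin (180°W, 90°S): lon 179.9512, lat 20.3812.
Field: lon ⌊179.9512/20⌋ = 8 → I; lat ⌊20.3812/10⌋ = 2 → C.
Square: lon ⌊19.9512/2⌋ = 9; lat ⌊0.3812/1⌋ = 0.
Subsquare: lon ⌊1.9512/0.0833333⌋ = 23 → x; lat ⌊0.3812/0.0416667⌋ = 9 → j.

IC90xj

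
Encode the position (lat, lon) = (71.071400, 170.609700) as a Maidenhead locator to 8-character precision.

RQ51hb37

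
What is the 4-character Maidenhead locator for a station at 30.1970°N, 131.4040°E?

PM50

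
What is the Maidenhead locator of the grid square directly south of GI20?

Latitude square 0; −1 → -1, wraps to 9, carry into field.
Latitude field I = 8; −1 → 7 = H.
The longitude characters are unchanged.

GH29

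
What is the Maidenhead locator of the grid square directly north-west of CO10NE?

CO10mf

Longitude subsquare n = 13; −1 → 12 = m.
Latitude subsquare e = 4; +1 → 5 = f.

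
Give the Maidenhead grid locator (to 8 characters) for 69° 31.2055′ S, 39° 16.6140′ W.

Add 180° to longitude and 90° to latitude: 140.72310, 20.47991.
Field (20°×10°, letters A–R): 140.72310/20 → 7 → H, 20.47991/10 → 2 → C; chars HC.
Square (2°×1°, digits 0–9): 0.72310/2 → 0, 0.47991/1 → 0; chars 00.
Subsquare (5′×2.5′, letters a–x): 0.72310/0.0833333 → 8 → i, 0.47991/0.0416667 → 11 → l; chars il.
Extended square (30″×15″, digits 0–9): 0.05643/0.00833333 → 6, 0.02157/0.00416667 → 5; chars 65.

HC00il65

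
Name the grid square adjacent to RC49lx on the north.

Latitude subsquare x = 23; +1 → 24, wraps to 0 = a, carry into square.
Latitude square 9; +1 → 10, wraps to 0, carry into field.
Latitude field C = 2; +1 → 3 = D.
The longitude characters are unchanged.

RD40la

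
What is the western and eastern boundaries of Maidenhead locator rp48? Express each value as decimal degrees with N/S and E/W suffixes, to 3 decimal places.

168.000° E, 170.000° E

Field R=17, P=15: +17·20° lon, +15·10° lat → SW at lon 160°, lat 60°.
Square 4, 8: +4·2° lon, +8·1° lat → SW at lon 168°, lat 68°.
Cell spans 2° lon × 1° lat.
west 168.000° E, east 170.000° E.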